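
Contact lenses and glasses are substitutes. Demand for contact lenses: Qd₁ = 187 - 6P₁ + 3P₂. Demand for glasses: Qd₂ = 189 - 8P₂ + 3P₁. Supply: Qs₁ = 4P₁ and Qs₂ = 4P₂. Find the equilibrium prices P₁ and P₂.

P₁ = 937/37, P₂ = 817/37

Market 1: 187 - 6P₁ + 3P₂ = 4P₁ → 10P₁ - 3P₂ = 187.
Market 2: 12P₂ - 3P₁ = 189.
Eliminating P₂: 12×(1) + 3×(2) gives 111P₁ = 2811, so P₁ = 937/37.
Back-substitute into (2): P₂ = (189 + 3×937/37) / 12 = 817/37.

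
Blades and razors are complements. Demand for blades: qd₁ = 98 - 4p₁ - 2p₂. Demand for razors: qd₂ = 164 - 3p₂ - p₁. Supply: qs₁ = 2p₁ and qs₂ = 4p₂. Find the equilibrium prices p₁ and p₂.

Market 1: 98 - 4p₁ - 2p₂ = 2p₁ → 6p₁ + 2p₂ = 98.
Market 2: 7p₂ + p₁ = 164.
Eliminating p₂: 7×(1) − 2×(2) gives 40p₁ = 358, so p₁ = 8.95.
Back-substitute into (2): p₂ = (164 − 1×8.95) / 7 = 22.15.

p₁ = 8.95, p₂ = 22.15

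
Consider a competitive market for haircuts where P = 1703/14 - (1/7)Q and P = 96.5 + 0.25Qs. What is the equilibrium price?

Set the two price expressions equal: 1703/14 - (1/7)Q = 96.5 + 0.25Q.
176/7 = (11/28)Q, so Q* = 64.
P* = 1703/14 − (1/7)(64) = 112.5.

P* = 112.5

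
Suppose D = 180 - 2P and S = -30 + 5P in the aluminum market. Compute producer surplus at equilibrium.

Producer surplus = 1440

Equilibrium: 180 - 2P = -30 + 5P gives P* = 30, Q* = 120.
Supply starts at P = 6 (where S = 0).
PS = ½(30 − 6)(120) = 1440.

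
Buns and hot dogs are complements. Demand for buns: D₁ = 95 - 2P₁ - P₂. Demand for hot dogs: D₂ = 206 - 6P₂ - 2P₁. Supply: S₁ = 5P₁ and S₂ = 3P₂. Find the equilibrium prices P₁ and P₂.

P₁ = 649/61, P₂ = 1252/61

Market 1: 95 - 2P₁ - P₂ = 5P₁ → 7P₁ + P₂ = 95.
Market 2: 9P₂ + 2P₁ = 206.
Eliminating P₂: 9×(1) − 1×(2) gives 61P₁ = 649, so P₁ = 649/61.
Back-substitute into (2): P₂ = (206 − 2×649/61) / 9 = 1252/61.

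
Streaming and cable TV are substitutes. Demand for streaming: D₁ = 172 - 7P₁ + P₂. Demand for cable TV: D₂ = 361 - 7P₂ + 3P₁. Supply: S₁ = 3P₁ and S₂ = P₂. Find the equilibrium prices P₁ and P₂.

P₁ = 1737/77, P₂ = 4126/77

Market 1: 172 - 7P₁ + P₂ = 3P₁ → 10P₁ - P₂ = 172.
Market 2: 8P₂ - 3P₁ = 361.
Eliminating P₂: 8×(1) + 1×(2) gives 77P₁ = 1737, so P₁ = 1737/77.
Back-substitute into (2): P₂ = (361 + 3×1737/77) / 8 = 4126/77.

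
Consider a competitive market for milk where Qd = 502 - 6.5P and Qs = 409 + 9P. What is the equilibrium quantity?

Set Qd = Qs: 502 - 6.5P = 409 + 9P.
93 = 15.5P, so P* = 6.
Q* = 502 − 6.5(6) = 463.

Q* = 463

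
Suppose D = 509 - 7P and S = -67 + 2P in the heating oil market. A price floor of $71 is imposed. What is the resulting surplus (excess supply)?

Surplus = 63

Equilibrium price would be P* = 64, so the floor at 71 binds.
At P = 71: D = 12, S = 75.
Surplus = 75 − 12 = 63.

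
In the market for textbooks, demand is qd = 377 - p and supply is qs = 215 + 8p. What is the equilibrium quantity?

q* = 359

Set qd = qs: 377 - p = 215 + 8p.
162 = 9p, so p* = 18.
q* = 377 − 1(18) = 359.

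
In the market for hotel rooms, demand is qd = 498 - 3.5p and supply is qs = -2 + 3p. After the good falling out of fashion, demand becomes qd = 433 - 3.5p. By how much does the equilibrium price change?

Original equilibrium: p* = 1000/13, q* = 2974/13.
New equilibrium: 433 - 3.5p = -2 + 3p, so 435 = 6.5p and p' = 870/13; q' = 433 − 3.5(870/13) = 2584/13.
Change in price: 870/13 − 1000/13 = -10.

Δp = -10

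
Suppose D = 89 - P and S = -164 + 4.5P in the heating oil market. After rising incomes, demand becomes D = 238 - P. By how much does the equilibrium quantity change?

ΔQ = 1341/11

Original equilibrium: P* = 46, Q* = 43.
New equilibrium: 238 - P = -164 + 4.5P, so 402 = 5.5P and P' = 804/11; Q' = 238 − 1(804/11) = 1814/11.
Change in quantity: 1814/11 − 43 = 1341/11.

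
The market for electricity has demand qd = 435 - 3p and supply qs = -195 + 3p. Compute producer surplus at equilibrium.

Producer surplus = 2400

Equilibrium: 435 - 3p = -195 + 3p gives p* = 105, q* = 120.
Supply starts at p = 65 (where qs = 0).
PS = ½(105 − 65)(120) = 2400.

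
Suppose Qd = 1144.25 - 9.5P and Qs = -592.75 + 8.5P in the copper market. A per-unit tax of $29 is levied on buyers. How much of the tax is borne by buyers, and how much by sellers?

Pre-tax equilibrium: P* = 96.5, Q* = 227.5.
Tax on buyers shifts demand to Qd = 1144.25 − 9.5(P + 29) = 868.75 - 9.5P.
868.75 - 9.5P = -592.75 + 8.5P gives seller price Ps = 2923/36; buyers pay Pb = 2923/36 + 29 = 3967/36.
New quantity: Q = 1144.25 − 9.5(3967/36) = 7013/72.
Buyer burden = 3967/36 − 96.5 = 493/36; seller burden = 96.5 − 2923/36 = 551/36.

Buyers bear 493/36, sellers bear 551/36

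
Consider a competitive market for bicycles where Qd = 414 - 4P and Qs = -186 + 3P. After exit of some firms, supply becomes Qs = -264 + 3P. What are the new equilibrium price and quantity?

P' = 678/7, Q' = 186/7

Original equilibrium: P* = 600/7, Q* = 498/7.
New equilibrium: 414 - 4P = -264 + 3P, so 678 = 7P and P' = 678/7; Q' = 414 − 4(678/7) = 186/7.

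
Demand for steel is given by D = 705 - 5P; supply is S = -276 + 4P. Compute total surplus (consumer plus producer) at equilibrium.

Total surplus = 5760

Equilibrium: 705 - 5P = -276 + 4P gives P* = 109, Q* = 160.
Demand choke price: P = 141; supply starts at P = 69.
CS = ½(141 − 109)(160) = 2560; PS = ½(109 − 69)(160) = 3200.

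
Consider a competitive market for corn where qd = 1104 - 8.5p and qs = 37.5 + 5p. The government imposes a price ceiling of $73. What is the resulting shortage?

Shortage = 81

Equilibrium price would be p* = 79, so the ceiling at 73 binds.
At p = 73: qd = 1104 − 8.5(73) = 483.5, qs = 37.5 + 5(73) = 402.5.
Shortage = 483.5 − 402.5 = 81.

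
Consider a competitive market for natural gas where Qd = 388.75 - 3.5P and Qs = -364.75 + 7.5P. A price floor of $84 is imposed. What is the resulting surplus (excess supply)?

Surplus = 170.5

Equilibrium price would be P* = 68.5, so the floor at 84 binds.
At P = 84: Qd = 94.75, Qs = 265.25.
Surplus = 265.25 − 94.75 = 170.5.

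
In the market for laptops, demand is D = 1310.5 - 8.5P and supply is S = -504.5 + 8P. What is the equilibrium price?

P* = 110

Set D = S: 1310.5 - 8.5P = -504.5 + 8P.
1815 = 16.5P, so P* = 110.
Q* = 1310.5 − 8.5(110) = 375.5.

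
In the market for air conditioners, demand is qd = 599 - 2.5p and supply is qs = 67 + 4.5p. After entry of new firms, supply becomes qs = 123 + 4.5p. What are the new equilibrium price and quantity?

p' = 68, q' = 429

Original equilibrium: p* = 76, q* = 409.
New equilibrium: 599 - 2.5p = 123 + 4.5p, so 476 = 7p and p' = 68; q' = 599 − 2.5(68) = 429.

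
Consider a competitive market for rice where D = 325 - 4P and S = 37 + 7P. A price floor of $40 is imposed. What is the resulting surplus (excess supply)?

Surplus = 152

Equilibrium price would be P* = 288/11, so the floor at 40 binds.
At P = 40: D = 165, S = 317.
Surplus = 317 − 165 = 152.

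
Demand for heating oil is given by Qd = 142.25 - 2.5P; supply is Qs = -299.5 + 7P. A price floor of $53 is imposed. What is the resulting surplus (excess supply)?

Equilibrium price would be P* = 46.5, so the floor at 53 binds.
At P = 53: Qd = 9.75, Qs = 71.5.
Surplus = 71.5 − 9.75 = 61.75.

Surplus = 61.75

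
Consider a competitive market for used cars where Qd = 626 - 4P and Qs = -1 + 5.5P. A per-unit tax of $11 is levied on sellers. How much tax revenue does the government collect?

Tax revenue = 70334/19

Pre-tax equilibrium: P* = 66, Q* = 362.
Tax on sellers shifts supply to Qs = -1 + 5.5(P − 11) = -61.5 + 5.5P.
626 - 4P = -61.5 + 5.5P gives buyer price Pb = 1375/19; sellers receive Ps = 1375/19 − 11 = 1166/19.
New quantity: Q = 626 − 4(1375/19) = 6394/19.
Revenue = 11 × 6394/19 = 70334/19.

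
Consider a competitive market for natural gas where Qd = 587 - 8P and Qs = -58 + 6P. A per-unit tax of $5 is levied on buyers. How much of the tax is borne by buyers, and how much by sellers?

Pre-tax equilibrium: P* = 645/14, Q* = 1529/7.
Tax on buyers shifts demand to Qd = 587 − 8(P + 5) = 547 - 8P.
547 - 8P = -58 + 6P gives seller price Ps = 605/14; buyers pay Pb = 605/14 + 5 = 675/14.
New quantity: Q = 587 − 8(675/14) = 1409/7.
Buyer burden = 675/14 − 645/14 = 15/7; seller burden = 645/14 − 605/14 = 20/7.

Buyers bear 15/7, sellers bear 20/7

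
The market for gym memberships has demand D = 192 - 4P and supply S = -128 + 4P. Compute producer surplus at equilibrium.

Equilibrium: 192 - 4P = -128 + 4P gives P* = 40, Q* = 32.
Supply starts at P = 32 (where S = 0).
PS = ½(40 − 32)(32) = 128.

Producer surplus = 128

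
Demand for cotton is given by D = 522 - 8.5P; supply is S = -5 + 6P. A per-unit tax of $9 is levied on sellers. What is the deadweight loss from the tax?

Pre-tax equilibrium: P* = 1054/29, Q* = 6179/29.
Tax on sellers shifts supply to S = -5 + 6(P − 9) = -59 + 6P.
522 - 8.5P = -59 + 6P gives buyer price Pb = 1162/29; sellers receive Ps = 1162/29 − 9 = 901/29.
New quantity: Q = 522 − 8.5(1162/29) = 5261/29.
DWL = ½ × 9 × (6179/29 − 5261/29) = 4131/29.

Deadweight loss = 4131/29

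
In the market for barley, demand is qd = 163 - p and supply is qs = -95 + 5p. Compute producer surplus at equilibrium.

Producer surplus = 1440

Equilibrium: 163 - p = -95 + 5p gives p* = 43, q* = 120.
Supply starts at p = 19 (where qs = 0).
PS = ½(43 − 19)(120) = 1440.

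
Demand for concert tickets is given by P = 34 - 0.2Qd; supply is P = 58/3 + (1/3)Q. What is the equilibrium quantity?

Set the two price expressions equal: 34 - 0.2Q = 58/3 + (1/3)Q.
44/3 = (8/15)Q, so Q* = 27.5.
P* = 34 − (0.2)(27.5) = 28.5.

Q* = 27.5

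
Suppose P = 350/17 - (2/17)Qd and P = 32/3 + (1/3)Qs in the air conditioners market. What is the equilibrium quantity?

Set the two price expressions equal: 350/17 - (2/17)Q = 32/3 + (1/3)Q.
506/51 = (23/51)Q, so Q* = 22.
P* = 350/17 − (2/17)(22) = 18.

Q* = 22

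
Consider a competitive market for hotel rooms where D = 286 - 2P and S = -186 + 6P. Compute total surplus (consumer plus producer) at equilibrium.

Total surplus = 9408

Equilibrium: 286 - 2P = -186 + 6P gives P* = 59, Q* = 168.
Demand choke price: P = 143; supply starts at P = 31.
CS = ½(143 − 59)(168) = 7056; PS = ½(59 − 31)(168) = 2352.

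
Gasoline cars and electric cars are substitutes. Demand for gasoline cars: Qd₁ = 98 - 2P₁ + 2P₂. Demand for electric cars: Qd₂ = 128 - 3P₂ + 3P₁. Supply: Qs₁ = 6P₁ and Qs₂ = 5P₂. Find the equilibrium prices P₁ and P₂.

Market 1: 98 - 2P₁ + 2P₂ = 6P₁ → 8P₁ - 2P₂ = 98.
Market 2: 8P₂ - 3P₁ = 128.
Eliminating P₂: 8×(1) + 2×(2) gives 58P₁ = 1040, so P₁ = 520/29.
Back-substitute into (2): P₂ = (128 + 3×520/29) / 8 = 659/29.

P₁ = 520/29, P₂ = 659/29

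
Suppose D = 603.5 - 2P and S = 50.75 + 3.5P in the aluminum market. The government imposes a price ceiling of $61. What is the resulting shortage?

Shortage = 217.25

Equilibrium price would be P* = 100.5, so the ceiling at 61 binds.
At P = 61: D = 603.5 − 2(61) = 481.5, S = 50.75 + 3.5(61) = 264.25.
Shortage = 481.5 − 264.25 = 217.25.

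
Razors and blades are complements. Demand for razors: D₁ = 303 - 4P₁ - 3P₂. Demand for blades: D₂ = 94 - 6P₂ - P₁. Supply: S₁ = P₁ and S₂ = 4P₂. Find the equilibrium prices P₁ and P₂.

Market 1: 303 - 4P₁ - 3P₂ = P₁ → 5P₁ + 3P₂ = 303.
Market 2: 10P₂ + P₁ = 94.
Eliminating P₂: 10×(1) − 3×(2) gives 47P₁ = 2748, so P₁ = 2748/47.
Back-substitute into (2): P₂ = (94 − 1×2748/47) / 10 = 167/47.

P₁ = 2748/47, P₂ = 167/47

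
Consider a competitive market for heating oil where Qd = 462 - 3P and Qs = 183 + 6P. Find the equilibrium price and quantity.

Set Qd = Qs: 462 - 3P = 183 + 6P.
279 = 9P, so P* = 31.
Q* = 462 − 3(31) = 369.

P* = 31, Q* = 369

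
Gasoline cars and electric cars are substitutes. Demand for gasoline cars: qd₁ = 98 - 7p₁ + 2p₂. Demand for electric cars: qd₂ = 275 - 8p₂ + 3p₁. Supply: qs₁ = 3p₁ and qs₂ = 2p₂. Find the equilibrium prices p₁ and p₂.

p₁ = 765/47, p₂ = 1522/47

Market 1: 98 - 7p₁ + 2p₂ = 3p₁ → 10p₁ - 2p₂ = 98.
Market 2: 10p₂ - 3p₁ = 275.
Eliminating p₂: 10×(1) + 2×(2) gives 94p₁ = 1530, so p₁ = 765/47.
Back-substitute into (2): p₂ = (275 + 3×765/47) / 10 = 1522/47.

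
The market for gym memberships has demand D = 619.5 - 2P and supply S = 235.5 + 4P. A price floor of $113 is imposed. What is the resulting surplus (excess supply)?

Equilibrium price would be P* = 64, so the floor at 113 binds.
At P = 113: D = 393.5, S = 687.5.
Surplus = 687.5 − 393.5 = 294.

Surplus = 294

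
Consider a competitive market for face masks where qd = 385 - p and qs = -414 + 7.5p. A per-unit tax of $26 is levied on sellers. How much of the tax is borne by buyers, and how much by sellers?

Pre-tax equilibrium: p* = 94, q* = 291.
Tax on sellers shifts supply to qs = -414 + 7.5(p − 26) = -609 + 7.5p.
385 - p = -609 + 7.5p gives buyer price pb = 1988/17; sellers receive ps = 1988/17 − 26 = 1546/17.
New quantity: q = 385 − 1(1988/17) = 4557/17.
Buyer burden = 1988/17 − 94 = 390/17; seller burden = 94 − 1546/17 = 52/17.

Buyers bear 390/17, sellers bear 52/17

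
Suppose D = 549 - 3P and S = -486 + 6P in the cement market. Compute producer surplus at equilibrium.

Producer surplus = 3468

Equilibrium: 549 - 3P = -486 + 6P gives P* = 115, Q* = 204.
Supply starts at P = 81 (where S = 0).
PS = ½(115 − 81)(204) = 3468.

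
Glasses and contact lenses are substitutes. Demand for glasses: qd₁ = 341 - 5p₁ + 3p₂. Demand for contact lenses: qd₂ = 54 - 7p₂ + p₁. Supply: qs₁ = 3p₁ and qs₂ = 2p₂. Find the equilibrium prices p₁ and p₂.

Market 1: 341 - 5p₁ + 3p₂ = 3p₁ → 8p₁ - 3p₂ = 341.
Market 2: 9p₂ - p₁ = 54.
Eliminating p₂: 9×(1) + 3×(2) gives 69p₁ = 3231, so p₁ = 1077/23.
Back-substitute into (2): p₂ = (54 + 1×1077/23) / 9 = 773/69.

p₁ = 1077/23, p₂ = 773/69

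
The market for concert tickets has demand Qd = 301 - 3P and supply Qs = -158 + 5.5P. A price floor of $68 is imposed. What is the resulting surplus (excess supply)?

Equilibrium price would be P* = 54, so the floor at 68 binds.
At P = 68: Qd = 97, Qs = 216.
Surplus = 216 − 97 = 119.

Surplus = 119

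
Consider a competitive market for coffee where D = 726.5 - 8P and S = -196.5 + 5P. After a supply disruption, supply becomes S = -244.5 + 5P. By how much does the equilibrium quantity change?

ΔQ = -384/13

Original equilibrium: P* = 71, Q* = 158.5.
New equilibrium: 726.5 - 8P = -244.5 + 5P, so 971 = 13P and P' = 971/13; Q' = 726.5 − 8(971/13) = 3353/26.
Change in quantity: 3353/26 − 158.5 = -384/13.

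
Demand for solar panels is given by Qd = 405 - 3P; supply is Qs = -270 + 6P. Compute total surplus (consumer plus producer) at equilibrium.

Total surplus = 8100

Equilibrium: 405 - 3P = -270 + 6P gives P* = 75, Q* = 180.
Demand choke price: P = 135; supply starts at P = 45.
CS = ½(135 − 75)(180) = 5400; PS = ½(75 − 45)(180) = 2700.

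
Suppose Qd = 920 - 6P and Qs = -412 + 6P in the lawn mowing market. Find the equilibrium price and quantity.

P* = 111, Q* = 254

Set Qd = Qs: 920 - 6P = -412 + 6P.
1332 = 12P, so P* = 111.
Q* = 920 − 6(111) = 254.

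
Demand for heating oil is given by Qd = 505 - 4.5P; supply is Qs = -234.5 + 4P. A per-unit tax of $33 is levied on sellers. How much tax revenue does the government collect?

Tax revenue = 48939/34

Pre-tax equilibrium: P* = 87, Q* = 113.5.
Tax on sellers shifts supply to Qs = -234.5 + 4(P − 33) = -366.5 + 4P.
505 - 4.5P = -366.5 + 4P gives buyer price Pb = 1743/17; sellers receive Ps = 1743/17 − 33 = 1182/17.
New quantity: Q = 505 − 4.5(1743/17) = 1483/34.
Revenue = 33 × 1483/34 = 48939/34.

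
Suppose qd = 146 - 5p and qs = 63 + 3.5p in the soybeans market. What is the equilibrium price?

Set qd = qs: 146 - 5p = 63 + 3.5p.
83 = 8.5p, so p* = 166/17.
q* = 146 − 5(166/17) = 1652/17.

p* = 166/17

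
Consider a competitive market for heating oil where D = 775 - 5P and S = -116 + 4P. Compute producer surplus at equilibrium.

Equilibrium: 775 - 5P = -116 + 4P gives P* = 99, Q* = 280.
Supply starts at P = 29 (where S = 0).
PS = ½(99 − 29)(280) = 9800.

Producer surplus = 9800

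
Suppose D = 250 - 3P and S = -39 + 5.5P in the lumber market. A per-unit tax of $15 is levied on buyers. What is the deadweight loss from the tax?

Deadweight loss = 7425/34

Pre-tax equilibrium: P* = 34, Q* = 148.
Tax on buyers shifts demand to D = 250 − 3(P + 15) = 205 - 3P.
205 - 3P = -39 + 5.5P gives seller price Ps = 488/17; buyers pay Pb = 488/17 + 15 = 743/17.
New quantity: Q = 250 − 3(743/17) = 2021/17.
DWL = ½ × 15 × (148 − 2021/17) = 7425/34.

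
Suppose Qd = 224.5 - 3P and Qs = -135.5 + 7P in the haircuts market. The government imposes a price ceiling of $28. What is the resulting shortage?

Equilibrium price would be P* = 36, so the ceiling at 28 binds.
At P = 28: Qd = 224.5 − 3(28) = 140.5, Qs = -135.5 + 7(28) = 60.5.
Shortage = 140.5 − 60.5 = 80.

Shortage = 80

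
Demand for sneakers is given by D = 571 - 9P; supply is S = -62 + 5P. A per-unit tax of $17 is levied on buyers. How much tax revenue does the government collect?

Pre-tax equilibrium: P* = 633/14, Q* = 2297/14.
Tax on buyers shifts demand to D = 571 − 9(P + 17) = 418 - 9P.
418 - 9P = -62 + 5P gives seller price Ps = 240/7; buyers pay Pb = 240/7 + 17 = 359/7.
New quantity: Q = 571 − 9(359/7) = 766/7.
Revenue = 17 × 766/7 = 13022/7.

Tax revenue = 13022/7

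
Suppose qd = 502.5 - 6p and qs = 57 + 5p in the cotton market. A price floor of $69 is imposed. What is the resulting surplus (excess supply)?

Equilibrium price would be p* = 40.5, so the floor at 69 binds.
At p = 69: qd = 88.5, qs = 402.
Surplus = 402 − 88.5 = 313.5.

Surplus = 313.5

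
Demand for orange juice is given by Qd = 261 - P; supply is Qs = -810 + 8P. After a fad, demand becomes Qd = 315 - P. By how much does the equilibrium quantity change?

ΔQ = 48

Original equilibrium: P* = 119, Q* = 142.
New equilibrium: 315 - P = -810 + 8P, so 1125 = 9P and P' = 125; Q' = 315 − 1(125) = 190.
Change in quantity: 190 − 142 = 48.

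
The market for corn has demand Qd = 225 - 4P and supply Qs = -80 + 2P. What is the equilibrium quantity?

Set Qd = Qs: 225 - 4P = -80 + 2P.
305 = 6P, so P* = 305/6.
Q* = 225 − 4(305/6) = 65/3.

Q* = 65/3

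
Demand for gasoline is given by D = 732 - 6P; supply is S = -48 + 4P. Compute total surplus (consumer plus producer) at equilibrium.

Equilibrium: 732 - 6P = -48 + 4P gives P* = 78, Q* = 264.
Demand choke price: P = 122; supply starts at P = 12.
CS = ½(122 − 78)(264) = 5808; PS = ½(78 − 12)(264) = 8712.

Total surplus = 14520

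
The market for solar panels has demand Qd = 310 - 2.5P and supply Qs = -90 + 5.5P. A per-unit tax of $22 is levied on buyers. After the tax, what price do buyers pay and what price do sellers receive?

Buyers pay $65.125, sellers receive $43.125

Pre-tax equilibrium: P* = 50, Q* = 185.
Tax on buyers shifts demand to Qd = 310 − 2.5(P + 22) = 255 - 2.5P.
255 - 2.5P = -90 + 5.5P gives seller price Ps = 43.125; buyers pay Pb = 43.125 + 22 = 65.125.
New quantity: Q = 310 − 2.5(65.125) = 147.1875.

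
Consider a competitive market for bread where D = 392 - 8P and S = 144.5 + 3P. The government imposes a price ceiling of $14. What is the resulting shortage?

Equilibrium price would be P* = 22.5, so the ceiling at 14 binds.
At P = 14: D = 392 − 8(14) = 280, S = 144.5 + 3(14) = 186.5.
Shortage = 280 − 186.5 = 93.5.

Shortage = 93.5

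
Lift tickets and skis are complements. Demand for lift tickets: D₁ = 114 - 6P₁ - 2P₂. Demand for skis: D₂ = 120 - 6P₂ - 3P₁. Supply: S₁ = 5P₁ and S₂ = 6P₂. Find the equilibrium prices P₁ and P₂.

P₁ = 188/21, P₂ = 163/21

Market 1: 114 - 6P₁ - 2P₂ = 5P₁ → 11P₁ + 2P₂ = 114.
Market 2: 12P₂ + 3P₁ = 120.
Eliminating P₂: 12×(1) − 2×(2) gives 126P₁ = 1128, so P₁ = 188/21.
Back-substitute into (2): P₂ = (120 − 3×188/21) / 12 = 163/21.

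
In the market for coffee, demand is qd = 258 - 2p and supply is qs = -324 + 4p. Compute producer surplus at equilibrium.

Producer surplus = 512

Equilibrium: 258 - 2p = -324 + 4p gives p* = 97, q* = 64.
Supply starts at p = 81 (where qs = 0).
PS = ½(97 − 81)(64) = 512.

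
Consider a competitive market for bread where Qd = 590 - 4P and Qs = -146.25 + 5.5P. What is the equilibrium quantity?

Q* = 280

Set Qd = Qs: 590 - 4P = -146.25 + 5.5P.
736.25 = 9.5P, so P* = 77.5.
Q* = 590 − 4(77.5) = 280.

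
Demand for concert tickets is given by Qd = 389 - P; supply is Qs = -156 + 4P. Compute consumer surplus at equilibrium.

Equilibrium: 389 - P = -156 + 4P gives P* = 109, Q* = 280.
Demand choke price (Qd = 0): P = 389.
CS = ½(389 − 109)(280) = 39200.

Consumer surplus = 39200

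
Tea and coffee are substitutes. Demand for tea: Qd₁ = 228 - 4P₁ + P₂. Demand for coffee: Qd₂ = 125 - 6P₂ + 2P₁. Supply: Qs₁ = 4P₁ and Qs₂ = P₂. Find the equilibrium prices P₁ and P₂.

Market 1: 228 - 4P₁ + P₂ = 4P₁ → 8P₁ - P₂ = 228.
Market 2: 7P₂ - 2P₁ = 125.
Eliminating P₂: 7×(1) + 1×(2) gives 54P₁ = 1721, so P₁ = 1721/54.
Back-substitute into (2): P₂ = (125 + 2×1721/54) / 7 = 728/27.

P₁ = 1721/54, P₂ = 728/27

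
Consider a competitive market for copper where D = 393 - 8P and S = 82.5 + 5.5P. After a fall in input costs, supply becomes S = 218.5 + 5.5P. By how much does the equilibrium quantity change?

Original equilibrium: P* = 23, Q* = 209.
New equilibrium: 393 - 8P = 218.5 + 5.5P, so 174.5 = 13.5P and P' = 349/27; Q' = 393 − 8(349/27) = 7819/27.
Change in quantity: 7819/27 − 209 = 2176/27.

ΔQ = 2176/27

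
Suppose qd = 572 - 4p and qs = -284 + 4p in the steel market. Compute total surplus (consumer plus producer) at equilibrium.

Total surplus = 5184

Equilibrium: 572 - 4p = -284 + 4p gives p* = 107, q* = 144.
Demand choke price: p = 143; supply starts at p = 71.
CS = ½(143 − 107)(144) = 2592; PS = ½(107 − 71)(144) = 2592.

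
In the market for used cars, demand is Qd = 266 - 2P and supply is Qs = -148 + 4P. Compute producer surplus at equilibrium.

Equilibrium: 266 - 2P = -148 + 4P gives P* = 69, Q* = 128.
Supply starts at P = 37 (where Qs = 0).
PS = ½(69 − 37)(128) = 2048.

Producer surplus = 2048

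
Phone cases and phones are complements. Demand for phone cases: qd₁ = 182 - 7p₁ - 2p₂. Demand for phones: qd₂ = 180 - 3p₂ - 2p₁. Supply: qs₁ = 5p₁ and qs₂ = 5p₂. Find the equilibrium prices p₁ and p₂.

p₁ = 274/23, p₂ = 449/23

Market 1: 182 - 7p₁ - 2p₂ = 5p₁ → 12p₁ + 2p₂ = 182.
Market 2: 8p₂ + 2p₁ = 180.
Eliminating p₂: 8×(1) − 2×(2) gives 92p₁ = 1096, so p₁ = 274/23.
Back-substitute into (2): p₂ = (180 − 2×274/23) / 8 = 449/23.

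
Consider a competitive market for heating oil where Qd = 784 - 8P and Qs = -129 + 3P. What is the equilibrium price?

Set Qd = Qs: 784 - 8P = -129 + 3P.
913 = 11P, so P* = 83.
Q* = 784 − 8(83) = 120.

P* = 83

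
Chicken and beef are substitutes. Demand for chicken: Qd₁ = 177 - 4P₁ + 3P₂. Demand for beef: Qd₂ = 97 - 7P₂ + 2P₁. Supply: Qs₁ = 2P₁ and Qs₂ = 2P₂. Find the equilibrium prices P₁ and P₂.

P₁ = 39.25, P₂ = 19.5

Market 1: 177 - 4P₁ + 3P₂ = 2P₁ → 6P₁ - 3P₂ = 177.
Market 2: 9P₂ - 2P₁ = 97.
Eliminating P₂: 9×(1) + 3×(2) gives 48P₁ = 1884, so P₁ = 39.25.
Back-substitute into (2): P₂ = (97 + 2×39.25) / 9 = 19.5.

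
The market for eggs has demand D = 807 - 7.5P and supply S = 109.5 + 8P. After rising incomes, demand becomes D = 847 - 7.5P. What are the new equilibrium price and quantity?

Original equilibrium: P* = 45, Q* = 469.5.
New equilibrium: 847 - 7.5P = 109.5 + 8P, so 737.5 = 15.5P and P' = 1475/31; Q' = 847 − 7.5(1475/31) = 30389/62.

P' = 1475/31, Q' = 30389/62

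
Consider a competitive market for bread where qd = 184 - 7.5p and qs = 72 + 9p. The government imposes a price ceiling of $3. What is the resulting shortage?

Shortage = 62.5

Equilibrium price would be p* = 224/33, so the ceiling at 3 binds.
At p = 3: qd = 184 − 7.5(3) = 161.5, qs = 72 + 9(3) = 99.
Shortage = 161.5 − 99 = 62.5.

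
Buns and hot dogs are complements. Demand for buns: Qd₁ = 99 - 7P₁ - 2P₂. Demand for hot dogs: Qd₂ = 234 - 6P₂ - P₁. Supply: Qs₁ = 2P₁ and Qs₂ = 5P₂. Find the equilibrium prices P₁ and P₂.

P₁ = 621/97, P₂ = 2007/97

Market 1: 99 - 7P₁ - 2P₂ = 2P₁ → 9P₁ + 2P₂ = 99.
Market 2: 11P₂ + P₁ = 234.
Eliminating P₂: 11×(1) − 2×(2) gives 97P₁ = 621, so P₁ = 621/97.
Back-substitute into (2): P₂ = (234 − 1×621/97) / 11 = 2007/97.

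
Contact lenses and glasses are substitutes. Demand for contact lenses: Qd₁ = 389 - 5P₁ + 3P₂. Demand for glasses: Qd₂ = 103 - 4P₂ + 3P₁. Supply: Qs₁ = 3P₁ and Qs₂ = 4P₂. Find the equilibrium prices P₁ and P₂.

P₁ = 62.2, P₂ = 36.2

Market 1: 389 - 5P₁ + 3P₂ = 3P₁ → 8P₁ - 3P₂ = 389.
Market 2: 8P₂ - 3P₁ = 103.
Eliminating P₂: 8×(1) + 3×(2) gives 55P₁ = 3421, so P₁ = 62.2.
Back-substitute into (2): P₂ = (103 + 3×62.2) / 8 = 36.2.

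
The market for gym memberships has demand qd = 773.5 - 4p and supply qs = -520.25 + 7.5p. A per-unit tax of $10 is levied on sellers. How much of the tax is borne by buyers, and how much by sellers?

Pre-tax equilibrium: p* = 112.5, q* = 323.5.
Tax on sellers shifts supply to qs = -520.25 + 7.5(p − 10) = -595.25 + 7.5p.
773.5 - 4p = -595.25 + 7.5p gives buyer price pb = 5475/46; sellers receive ps = 5475/46 − 10 = 5015/46.
New quantity: q = 773.5 − 4(5475/46) = 13681/46.
Buyer burden = 5475/46 − 112.5 = 150/23; seller burden = 112.5 − 5015/46 = 80/23.

Buyers bear 150/23, sellers bear 80/23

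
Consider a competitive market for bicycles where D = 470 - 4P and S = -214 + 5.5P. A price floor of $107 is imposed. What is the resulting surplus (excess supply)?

Surplus = 332.5

Equilibrium price would be P* = 72, so the floor at 107 binds.
At P = 107: D = 42, S = 374.5.
Surplus = 374.5 − 42 = 332.5.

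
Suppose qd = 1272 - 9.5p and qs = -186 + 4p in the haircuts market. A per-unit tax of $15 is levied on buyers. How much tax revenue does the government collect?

Pre-tax equilibrium: p* = 108, q* = 246.
Tax on buyers shifts demand to qd = 1272 − 9.5(p + 15) = 1129.5 - 9.5p.
1129.5 - 9.5p = -186 + 4p gives seller price ps = 877/9; buyers pay pb = 877/9 + 15 = 1012/9.
New quantity: q = 1272 − 9.5(1012/9) = 1834/9.
Revenue = 15 × 1834/9 = 9170/3.

Tax revenue = 9170/3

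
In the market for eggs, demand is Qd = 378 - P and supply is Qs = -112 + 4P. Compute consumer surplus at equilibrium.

Equilibrium: 378 - P = -112 + 4P gives P* = 98, Q* = 280.
Demand choke price (Qd = 0): P = 378.
CS = ½(378 − 98)(280) = 39200.

Consumer surplus = 39200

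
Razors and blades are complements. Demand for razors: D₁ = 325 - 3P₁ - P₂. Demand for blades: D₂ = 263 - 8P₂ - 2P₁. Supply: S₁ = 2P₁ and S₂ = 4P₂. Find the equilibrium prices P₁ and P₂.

Market 1: 325 - 3P₁ - P₂ = 2P₁ → 5P₁ + P₂ = 325.
Market 2: 12P₂ + 2P₁ = 263.
Eliminating P₂: 12×(1) − 1×(2) gives 58P₁ = 3637, so P₁ = 3637/58.
Back-substitute into (2): P₂ = (263 − 2×3637/58) / 12 = 665/58.

P₁ = 3637/58, P₂ = 665/58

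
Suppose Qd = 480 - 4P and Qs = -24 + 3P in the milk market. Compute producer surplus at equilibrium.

Equilibrium: 480 - 4P = -24 + 3P gives P* = 72, Q* = 192.
Supply starts at P = 8 (where Qs = 0).
PS = ½(72 − 8)(192) = 6144.

Producer surplus = 6144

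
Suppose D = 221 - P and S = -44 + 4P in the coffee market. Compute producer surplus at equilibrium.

Equilibrium: 221 - P = -44 + 4P gives P* = 53, Q* = 168.
Supply starts at P = 11 (where S = 0).
PS = ½(53 − 11)(168) = 3528.

Producer surplus = 3528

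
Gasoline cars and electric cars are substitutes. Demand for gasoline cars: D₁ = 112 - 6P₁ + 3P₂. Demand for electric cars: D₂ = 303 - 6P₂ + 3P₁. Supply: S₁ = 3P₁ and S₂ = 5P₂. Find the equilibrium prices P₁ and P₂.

Market 1: 112 - 6P₁ + 3P₂ = 3P₁ → 9P₁ - 3P₂ = 112.
Market 2: 11P₂ - 3P₁ = 303.
Eliminating P₂: 11×(1) + 3×(2) gives 90P₁ = 2141, so P₁ = 2141/90.
Back-substitute into (2): P₂ = (303 + 3×2141/90) / 11 = 1021/30.

P₁ = 2141/90, P₂ = 1021/30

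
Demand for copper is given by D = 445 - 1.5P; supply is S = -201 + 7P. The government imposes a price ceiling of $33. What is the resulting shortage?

Shortage = 365.5

Equilibrium price would be P* = 76, so the ceiling at 33 binds.
At P = 33: D = 445 − 1.5(33) = 395.5, S = -201 + 7(33) = 30.
Shortage = 395.5 − 30 = 365.5.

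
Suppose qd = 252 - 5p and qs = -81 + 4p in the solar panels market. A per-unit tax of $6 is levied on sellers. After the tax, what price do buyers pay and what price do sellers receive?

Pre-tax equilibrium: p* = 37, q* = 67.
Tax on sellers shifts supply to qs = -81 + 4(p − 6) = -105 + 4p.
252 - 5p = -105 + 4p gives buyer price pb = 119/3; sellers receive ps = 119/3 − 6 = 101/3.
New quantity: q = 252 − 5(119/3) = 161/3.

Buyers pay 119/3, sellers receive 101/3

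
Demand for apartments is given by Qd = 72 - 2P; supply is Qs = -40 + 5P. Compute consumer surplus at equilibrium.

Consumer surplus = 400

Equilibrium: 72 - 2P = -40 + 5P gives P* = 16, Q* = 40.
Demand choke price (Qd = 0): P = 36.
CS = ½(36 − 16)(40) = 400.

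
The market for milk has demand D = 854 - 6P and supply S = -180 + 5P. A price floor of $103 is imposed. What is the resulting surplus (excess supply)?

Equilibrium price would be P* = 94, so the floor at 103 binds.
At P = 103: D = 236, S = 335.
Surplus = 335 − 236 = 99.

Surplus = 99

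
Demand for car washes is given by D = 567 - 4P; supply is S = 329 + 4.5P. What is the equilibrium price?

Set D = S: 567 - 4P = 329 + 4.5P.
238 = 8.5P, so P* = 28.
Q* = 567 − 4(28) = 455.

P* = 28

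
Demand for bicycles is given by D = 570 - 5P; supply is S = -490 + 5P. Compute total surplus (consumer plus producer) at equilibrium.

Equilibrium: 570 - 5P = -490 + 5P gives P* = 106, Q* = 40.
Demand choke price: P = 114; supply starts at P = 98.
CS = ½(114 − 106)(40) = 160; PS = ½(106 − 98)(40) = 160.

Total surplus = 320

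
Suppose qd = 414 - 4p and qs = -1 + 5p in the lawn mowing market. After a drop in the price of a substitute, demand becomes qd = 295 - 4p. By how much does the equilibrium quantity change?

Original equilibrium: p* = 415/9, q* = 2066/9.
New equilibrium: 295 - 4p = -1 + 5p, so 296 = 9p and p' = 296/9; q' = 295 − 4(296/9) = 1471/9.
Change in quantity: 1471/9 − 2066/9 = -595/9.

Δq = -595/9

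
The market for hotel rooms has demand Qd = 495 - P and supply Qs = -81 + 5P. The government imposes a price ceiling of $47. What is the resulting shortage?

Shortage = 294

Equilibrium price would be P* = 96, so the ceiling at 47 binds.
At P = 47: Qd = 495 − 1(47) = 448, Qs = -81 + 5(47) = 154.
Shortage = 448 − 154 = 294.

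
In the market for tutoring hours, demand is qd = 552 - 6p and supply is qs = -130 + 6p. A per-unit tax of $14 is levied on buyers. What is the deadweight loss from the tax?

Deadweight loss = 294

Pre-tax equilibrium: p* = 341/6, q* = 211.
Tax on buyers shifts demand to qd = 552 − 6(p + 14) = 468 - 6p.
468 - 6p = -130 + 6p gives seller price ps = 299/6; buyers pay pb = 299/6 + 14 = 383/6.
New quantity: q = 552 − 6(383/6) = 169.
DWL = ½ × 14 × (211 − 169) = 294.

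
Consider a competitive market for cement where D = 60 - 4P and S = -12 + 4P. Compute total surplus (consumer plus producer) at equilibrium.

Equilibrium: 60 - 4P = -12 + 4P gives P* = 9, Q* = 24.
Demand choke price: P = 15; supply starts at P = 3.
CS = ½(15 − 9)(24) = 72; PS = ½(9 − 3)(24) = 72.

Total surplus = 144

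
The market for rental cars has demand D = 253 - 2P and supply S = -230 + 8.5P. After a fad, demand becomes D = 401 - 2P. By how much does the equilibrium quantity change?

ΔQ = 2516/21

Original equilibrium: P* = 46, Q* = 161.
New equilibrium: 401 - 2P = -230 + 8.5P, so 631 = 10.5P and P' = 1262/21; Q' = 401 − 2(1262/21) = 5897/21.
Change in quantity: 5897/21 − 161 = 2516/21.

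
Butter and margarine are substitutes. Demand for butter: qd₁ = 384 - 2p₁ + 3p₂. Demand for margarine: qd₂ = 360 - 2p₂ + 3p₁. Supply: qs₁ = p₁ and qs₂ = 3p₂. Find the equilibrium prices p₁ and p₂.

p₁ = 500, p₂ = 372

Market 1: 384 - 2p₁ + 3p₂ = p₁ → 3p₁ - 3p₂ = 384.
Market 2: 5p₂ - 3p₁ = 360.
Eliminating p₂: 5×(1) + 3×(2) gives 6p₁ = 3000, so p₁ = 500.
Back-substitute into (2): p₂ = (360 + 3×500) / 5 = 372.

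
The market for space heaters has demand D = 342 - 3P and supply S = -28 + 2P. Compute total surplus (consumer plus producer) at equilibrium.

Total surplus = 6000

Equilibrium: 342 - 3P = -28 + 2P gives P* = 74, Q* = 120.
Demand choke price: P = 114; supply starts at P = 14.
CS = ½(114 − 74)(120) = 2400; PS = ½(74 − 14)(120) = 3600.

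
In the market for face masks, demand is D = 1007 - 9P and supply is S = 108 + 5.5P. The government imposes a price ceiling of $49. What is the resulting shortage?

Equilibrium price would be P* = 62, so the ceiling at 49 binds.
At P = 49: D = 1007 − 9(49) = 566, S = 108 + 5.5(49) = 377.5.
Shortage = 566 − 377.5 = 188.5.

Shortage = 188.5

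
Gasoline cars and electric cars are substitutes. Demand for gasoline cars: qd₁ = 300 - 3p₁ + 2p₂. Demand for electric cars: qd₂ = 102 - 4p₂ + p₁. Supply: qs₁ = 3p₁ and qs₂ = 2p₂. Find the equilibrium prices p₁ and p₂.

Market 1: 300 - 3p₁ + 2p₂ = 3p₁ → 6p₁ - 2p₂ = 300.
Market 2: 6p₂ - p₁ = 102.
Eliminating p₂: 6×(1) + 2×(2) gives 34p₁ = 2004, so p₁ = 1002/17.
Back-substitute into (2): p₂ = (102 + 1×1002/17) / 6 = 456/17.

p₁ = 1002/17, p₂ = 456/17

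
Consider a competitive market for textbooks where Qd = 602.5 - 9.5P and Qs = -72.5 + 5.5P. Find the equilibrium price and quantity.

P* = 45, Q* = 175

Set Qd = Qs: 602.5 - 9.5P = -72.5 + 5.5P.
675 = 15P, so P* = 45.
Q* = 602.5 − 9.5(45) = 175.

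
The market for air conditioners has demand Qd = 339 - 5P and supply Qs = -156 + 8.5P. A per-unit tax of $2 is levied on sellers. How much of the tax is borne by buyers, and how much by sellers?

Buyers bear 34/27, sellers bear 20/27

Pre-tax equilibrium: P* = 110/3, Q* = 467/3.
Tax on sellers shifts supply to Qs = -156 + 8.5(P − 2) = -173 + 8.5P.
339 - 5P = -173 + 8.5P gives buyer price Pb = 1024/27; sellers receive Ps = 1024/27 − 2 = 970/27.
New quantity: Q = 339 − 5(1024/27) = 4033/27.
Buyer burden = 1024/27 − 110/3 = 34/27; seller burden = 110/3 − 970/27 = 20/27.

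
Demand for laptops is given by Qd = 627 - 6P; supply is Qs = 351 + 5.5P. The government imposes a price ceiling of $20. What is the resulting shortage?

Shortage = 46

Equilibrium price would be P* = 24, so the ceiling at 20 binds.
At P = 20: Qd = 627 − 6(20) = 507, Qs = 351 + 5.5(20) = 461.
Shortage = 507 − 461 = 46.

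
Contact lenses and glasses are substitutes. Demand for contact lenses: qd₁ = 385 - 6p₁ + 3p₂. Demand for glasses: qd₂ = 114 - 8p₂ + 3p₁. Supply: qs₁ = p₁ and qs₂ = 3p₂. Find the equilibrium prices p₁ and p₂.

p₁ = 4577/68, p₂ = 1953/68

Market 1: 385 - 6p₁ + 3p₂ = p₁ → 7p₁ - 3p₂ = 385.
Market 2: 11p₂ - 3p₁ = 114.
Eliminating p₂: 11×(1) + 3×(2) gives 68p₁ = 4577, so p₁ = 4577/68.
Back-substitute into (2): p₂ = (114 + 3×4577/68) / 11 = 1953/68.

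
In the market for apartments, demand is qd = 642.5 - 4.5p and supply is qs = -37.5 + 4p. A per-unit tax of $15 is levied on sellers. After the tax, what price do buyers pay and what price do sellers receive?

Buyers pay 1480/17, sellers receive 1225/17

Pre-tax equilibrium: p* = 80, q* = 282.5.
Tax on sellers shifts supply to qs = -37.5 + 4(p − 15) = -97.5 + 4p.
642.5 - 4.5p = -97.5 + 4p gives buyer price pb = 1480/17; sellers receive ps = 1480/17 − 15 = 1225/17.
New quantity: q = 642.5 − 4.5(1480/17) = 8525/34.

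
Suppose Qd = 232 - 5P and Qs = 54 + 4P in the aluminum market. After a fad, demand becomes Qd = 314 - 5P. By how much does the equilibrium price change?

Original equilibrium: P* = 178/9, Q* = 1198/9.
New equilibrium: 314 - 5P = 54 + 4P, so 260 = 9P and P' = 260/9; Q' = 314 − 5(260/9) = 1526/9.
Change in price: 260/9 − 178/9 = 82/9.

ΔP = 82/9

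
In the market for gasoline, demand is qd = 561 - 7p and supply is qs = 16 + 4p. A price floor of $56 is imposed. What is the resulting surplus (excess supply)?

Surplus = 71

Equilibrium price would be p* = 545/11, so the floor at 56 binds.
At p = 56: qd = 169, qs = 240.
Surplus = 240 − 169 = 71.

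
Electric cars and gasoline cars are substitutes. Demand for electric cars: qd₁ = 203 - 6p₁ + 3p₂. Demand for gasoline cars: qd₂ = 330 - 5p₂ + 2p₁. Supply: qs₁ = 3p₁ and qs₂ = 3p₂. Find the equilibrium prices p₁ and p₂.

p₁ = 1307/33, p₂ = 1688/33

Market 1: 203 - 6p₁ + 3p₂ = 3p₁ → 9p₁ - 3p₂ = 203.
Market 2: 8p₂ - 2p₁ = 330.
Eliminating p₂: 8×(1) + 3×(2) gives 66p₁ = 2614, so p₁ = 1307/33.
Back-substitute into (2): p₂ = (330 + 2×1307/33) / 8 = 1688/33.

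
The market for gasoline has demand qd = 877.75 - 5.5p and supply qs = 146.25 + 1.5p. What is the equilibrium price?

p* = 104.5

Set qd = qs: 877.75 - 5.5p = 146.25 + 1.5p.
731.5 = 7p, so p* = 104.5.
q* = 877.75 − 5.5(104.5) = 303.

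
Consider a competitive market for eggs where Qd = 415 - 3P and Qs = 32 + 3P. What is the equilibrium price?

P* = 383/6

Set Qd = Qs: 415 - 3P = 32 + 3P.
383 = 6P, so P* = 383/6.
Q* = 415 − 3(383/6) = 223.5.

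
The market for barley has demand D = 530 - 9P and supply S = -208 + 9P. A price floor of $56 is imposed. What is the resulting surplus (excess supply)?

Surplus = 270

Equilibrium price would be P* = 41, so the floor at 56 binds.
At P = 56: D = 26, S = 296.
Surplus = 296 − 26 = 270.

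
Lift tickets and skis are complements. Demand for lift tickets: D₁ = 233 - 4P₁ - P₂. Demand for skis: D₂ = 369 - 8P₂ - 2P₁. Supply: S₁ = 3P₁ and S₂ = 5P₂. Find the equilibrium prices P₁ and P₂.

Market 1: 233 - 4P₁ - P₂ = 3P₁ → 7P₁ + P₂ = 233.
Market 2: 13P₂ + 2P₁ = 369.
Eliminating P₂: 13×(1) − 1×(2) gives 89P₁ = 2660, so P₁ = 2660/89.
Back-substitute into (2): P₂ = (369 − 2×2660/89) / 13 = 2117/89.

P₁ = 2660/89, P₂ = 2117/89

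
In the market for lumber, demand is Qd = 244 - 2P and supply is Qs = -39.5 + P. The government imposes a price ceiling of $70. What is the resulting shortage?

Shortage = 73.5

Equilibrium price would be P* = 94.5, so the ceiling at 70 binds.
At P = 70: Qd = 244 − 2(70) = 104, Qs = -39.5 + 1(70) = 30.5.
Shortage = 104 − 30.5 = 73.5.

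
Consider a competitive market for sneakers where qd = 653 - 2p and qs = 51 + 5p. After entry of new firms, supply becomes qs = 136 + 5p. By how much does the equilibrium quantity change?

Δq = 170/7

Original equilibrium: p* = 86, q* = 481.
New equilibrium: 653 - 2p = 136 + 5p, so 517 = 7p and p' = 517/7; q' = 653 − 2(517/7) = 3537/7.
Change in quantity: 3537/7 − 481 = 170/7.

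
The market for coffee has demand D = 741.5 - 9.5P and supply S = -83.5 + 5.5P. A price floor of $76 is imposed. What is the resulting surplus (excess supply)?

Equilibrium price would be P* = 55, so the floor at 76 binds.
At P = 76: D = 19.5, S = 334.5.
Surplus = 334.5 − 19.5 = 315.

Surplus = 315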